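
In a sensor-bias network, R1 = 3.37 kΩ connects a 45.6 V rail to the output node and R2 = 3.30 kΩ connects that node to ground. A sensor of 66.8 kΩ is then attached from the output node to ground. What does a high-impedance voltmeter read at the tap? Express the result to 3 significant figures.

The load sits in parallel with R2: R2‖R_L = (3.30 × 66.8) / (3.30 + 66.8) = 3.145 kΩ.
V_out = 45.6 × 3.145 / (3.37 + 3.145) = 45.6 × 3.145/6.515 = 22.0 V.

V_out ≈ 22.0 V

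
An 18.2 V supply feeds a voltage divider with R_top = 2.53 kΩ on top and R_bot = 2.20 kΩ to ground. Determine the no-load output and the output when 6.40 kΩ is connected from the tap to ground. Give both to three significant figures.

Open-circuit: V = 18.2 × 2.20/(2.53 + 2.20) = 8.47 V.
With the load, R_bot becomes R_bot‖R_L = 1.637 kΩ, so V = 18.2 × 1.637/4.167 = 7.15 V.

Unloaded: 8.47 V; loaded: 7.15 V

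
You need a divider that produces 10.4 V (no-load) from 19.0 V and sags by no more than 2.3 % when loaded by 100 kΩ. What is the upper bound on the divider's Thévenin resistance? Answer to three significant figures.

R_th ≤ 2.35 kΩ

Loading drop = R_th/(R_th + R_L) ≤ 0.0230, so R_th ≤ R_L · ε/(1−ε) = 100 kΩ × 0.0230/0.9770 = 2.35 kΩ.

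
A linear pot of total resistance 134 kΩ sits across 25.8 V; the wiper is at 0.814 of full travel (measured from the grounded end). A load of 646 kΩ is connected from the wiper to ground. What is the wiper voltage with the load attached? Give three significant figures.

V ≈ 20.4 V

The wiper splits the pot into (1−α)R = 24.92 kΩ above and αR = 109.1 kΩ below.
Lower section ‖ load = 93.32 kΩ.
V_wiper = 25.8 × 93.32/(24.92 + 93.32) = 20.4 V.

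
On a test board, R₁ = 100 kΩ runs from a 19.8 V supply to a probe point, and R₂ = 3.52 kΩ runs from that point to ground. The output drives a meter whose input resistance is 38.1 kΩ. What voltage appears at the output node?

V_out ≈ 0.618 V

The load sits in parallel with R₂: R₂‖R_L = (3.52 × 38.1) / (3.52 + 38.1) = 3.222 kΩ.
V_out = 19.8 × 3.222 / (100 + 3.222) = 19.8 × 3.222/103.2 = 0.618 V.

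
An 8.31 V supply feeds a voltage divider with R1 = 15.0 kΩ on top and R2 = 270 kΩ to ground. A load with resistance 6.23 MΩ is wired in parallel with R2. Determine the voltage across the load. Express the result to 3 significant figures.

The load sits in parallel with R2: R2‖R_L = (270 × 6230) / (270 + 6230) = 258.8 kΩ.
V_out = 8.31 × 258.8 / (15.0 + 258.8) = 8.31 × 258.8/273.8 = 7.85 V.
(Unloaded it would have been 7.87 V.)

V_out ≈ 7.85 V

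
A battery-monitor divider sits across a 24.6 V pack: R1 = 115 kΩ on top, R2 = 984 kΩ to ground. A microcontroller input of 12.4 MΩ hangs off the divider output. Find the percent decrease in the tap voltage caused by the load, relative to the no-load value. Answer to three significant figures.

0.824 %

The divider's output (Thévenin) resistance is R1‖R2 = 103.0 kΩ.
Fractional drop under load = R_th/(R_th + R_L) = 103.0 / (103.0 + 12400) = 0.008235.
So the output falls by 0.824 %.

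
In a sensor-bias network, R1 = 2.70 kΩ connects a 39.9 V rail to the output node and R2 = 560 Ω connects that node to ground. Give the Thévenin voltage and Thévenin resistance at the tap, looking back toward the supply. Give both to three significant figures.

V_th = 6.85 V, R_th = 464 Ω

V_th is the open-circuit tap voltage: 39.9 × 560/(2700 + 560) = 6.85 V.
With the supply zeroed, R1 and R2 appear in parallel from the tap: R_th = R1‖R2 = (2700 × 560)/3260 = 464 Ω.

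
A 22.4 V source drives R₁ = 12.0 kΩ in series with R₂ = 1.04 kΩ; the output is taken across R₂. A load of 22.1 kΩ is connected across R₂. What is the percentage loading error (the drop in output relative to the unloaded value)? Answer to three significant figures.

The divider's output (Thévenin) resistance is R₁‖R₂ = 0.9571 kΩ.
Fractional drop under load = R_th/(R_th + R_L) = 0.9571 / (0.9571 + 22.1) = 0.04151.
So the output falls by 4.15 %.

4.15 %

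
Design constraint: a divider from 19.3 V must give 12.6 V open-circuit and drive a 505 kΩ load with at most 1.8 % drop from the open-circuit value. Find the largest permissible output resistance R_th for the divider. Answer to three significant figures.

Loading drop = R_th/(R_th + R_L) ≤ 0.0180, so R_th ≤ R_L · ε/(1−ε) = 505 kΩ × 0.0180/0.9820 = 9.26 kΩ.
(Any R1, R2 with R2/(R1+R2) = 0.653 and R1‖R2 ≤ 9.26 kΩ will meet the spec.)

R_th ≤ 9.26 kΩ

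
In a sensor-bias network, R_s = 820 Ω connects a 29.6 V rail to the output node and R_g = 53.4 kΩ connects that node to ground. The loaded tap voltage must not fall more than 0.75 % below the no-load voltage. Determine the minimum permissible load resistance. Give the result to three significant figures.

Output resistance R_th = R_s‖R_g = (820 × 53400)/54220 = 807.6 Ω.
The fractional drop is R_th/(R_th + R_L); requiring this ≤ 0.00750 gives R_L ≥ R_th(1/0.00750 − 1) = 807.6 × 132.3 = 107 kΩ.

R_L(min) ≈ 107 kΩ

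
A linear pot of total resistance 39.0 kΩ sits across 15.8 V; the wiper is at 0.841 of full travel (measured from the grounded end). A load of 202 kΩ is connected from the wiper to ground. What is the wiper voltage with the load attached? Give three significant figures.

V ≈ 13.0 V

The wiper splits the pot into (1−α)R = 6.201 kΩ above and αR = 32.80 kΩ below.
Lower section ‖ load = 28.22 kΩ.
V_wiper = 15.8 × 28.22/(6.201 + 28.22) = 13.0 V.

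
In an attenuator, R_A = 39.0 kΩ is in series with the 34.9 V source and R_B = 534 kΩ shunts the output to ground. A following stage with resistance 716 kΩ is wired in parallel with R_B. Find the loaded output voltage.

V_out ≈ 31.0 V

The load sits in parallel with R_B: R_B‖R_L = (534 × 716) / (534 + 716) = 305.9 kΩ.
V_out = 34.9 × 305.9 / (39.0 + 305.9) = 34.9 × 305.9/344.9 = 31.0 V.
(Unloaded it would have been 32.5 V.)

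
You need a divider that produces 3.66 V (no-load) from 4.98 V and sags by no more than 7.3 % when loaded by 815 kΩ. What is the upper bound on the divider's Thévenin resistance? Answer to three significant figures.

Loading drop = R_th/(R_th + R_L) ≤ 0.0730, so R_th ≤ R_L · ε/(1−ε) = 815 kΩ × 0.0730/0.9270 = 64.2 kΩ.

R_th ≤ 64.2 kΩ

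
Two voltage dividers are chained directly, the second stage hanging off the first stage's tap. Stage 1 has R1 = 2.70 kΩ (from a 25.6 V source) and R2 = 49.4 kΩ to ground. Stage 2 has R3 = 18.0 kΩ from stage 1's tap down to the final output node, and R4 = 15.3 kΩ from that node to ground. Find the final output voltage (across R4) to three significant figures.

V_out ≈ 10.4 V

Stage 2 presents R3+R4 = 33.30 kΩ as a load on stage 1's tap.
Stage 1's lower leg becomes R2‖(R3+R4) = 19.89 kΩ, so V_mid = 25.6 × 19.89/22.59 = 22.54 V.
Stage 2 is itself unloaded: V_out = V_mid × R4/(R3+R4) = 22.54 × 15.3/33.30 = 10.4 V.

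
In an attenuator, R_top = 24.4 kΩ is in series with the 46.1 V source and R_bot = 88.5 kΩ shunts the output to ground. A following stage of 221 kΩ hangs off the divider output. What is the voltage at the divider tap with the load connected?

V_out ≈ 33.3 V

The load sits in parallel with R_bot: R_bot‖R_L = (88.5 × 221) / (88.5 + 221) = 63.19 kΩ.
V_out = 46.1 × 63.19 / (24.4 + 63.19) = 46.1 × 63.19/87.59 = 33.3 V.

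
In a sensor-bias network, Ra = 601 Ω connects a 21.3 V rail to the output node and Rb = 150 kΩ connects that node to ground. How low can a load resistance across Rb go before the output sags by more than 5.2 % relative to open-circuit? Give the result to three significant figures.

Output resistance R_th = Ra‖Rb = (601 × 150000)/150600 = 598.6 Ω.
The fractional drop is R_th/(R_th + R_L); requiring this ≤ 0.0520 gives R_L ≥ R_th(1/0.0520 − 1) = 598.6 × 18.23 = 10.9 kΩ.

R_L(min) ≈ 10.9 kΩ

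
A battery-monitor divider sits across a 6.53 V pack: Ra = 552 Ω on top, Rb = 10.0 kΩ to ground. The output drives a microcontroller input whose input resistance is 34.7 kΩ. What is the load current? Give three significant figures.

Rb‖R_L = 7763 Ω; V_out = 6.53 × 7763/8315 = 6.096 V.
I_L = V_out / R_L = 6.096 / 34.7 kΩ = 0.176 mA.

I_L ≈ 0.176 mA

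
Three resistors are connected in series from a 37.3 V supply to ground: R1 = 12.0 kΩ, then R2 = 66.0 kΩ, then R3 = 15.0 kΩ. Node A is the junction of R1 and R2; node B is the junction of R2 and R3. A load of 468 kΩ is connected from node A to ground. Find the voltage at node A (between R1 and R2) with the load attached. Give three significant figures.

Below node A the series string R2+R3 = 81.00 kΩ sits in parallel with the 468 kΩ load: 69.05 kΩ.
V_A = 37.3 × 69.05/(12.0 + 69.05) = 31.8 V.

V ≈ 31.8 V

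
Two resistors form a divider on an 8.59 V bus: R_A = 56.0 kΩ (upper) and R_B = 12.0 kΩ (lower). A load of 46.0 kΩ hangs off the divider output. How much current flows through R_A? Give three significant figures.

R_B‖R_L = 9.517 kΩ, so the source sees R_A + R_B‖R_L = 65.52 kΩ.
I = 8.59 V / 65.52 kΩ = 0.131 mA.

I ≈ 0.131 mA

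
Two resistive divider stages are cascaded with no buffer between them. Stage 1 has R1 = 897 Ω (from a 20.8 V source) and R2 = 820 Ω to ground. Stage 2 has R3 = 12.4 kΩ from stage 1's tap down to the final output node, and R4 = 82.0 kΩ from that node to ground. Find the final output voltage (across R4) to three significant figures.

Stage 2 presents R3+R4 = 94400 Ω as a load on stage 1's tap.
Stage 1's lower leg becomes R2‖(R3+R4) = 812.9 Ω, so V_mid = 20.8 × 812.9/1710 = 9.889 V.
Stage 2 is itself unloaded: V_out = V_mid × R4/(R3+R4) = 9.889 × 82000/94400 = 8.59 V.

V_out ≈ 8.59 V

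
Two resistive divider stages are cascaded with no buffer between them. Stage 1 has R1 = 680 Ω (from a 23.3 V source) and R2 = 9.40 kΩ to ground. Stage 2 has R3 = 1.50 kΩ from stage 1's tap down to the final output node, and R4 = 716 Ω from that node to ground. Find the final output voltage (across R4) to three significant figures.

Stage 2 presents R3+R4 = 2216 Ω as a load on stage 1's tap.
Stage 1's lower leg becomes R2‖(R3+R4) = 1793 Ω, so V_mid = 23.3 × 1793/2473 = 16.89 V.
Stage 2 is itself unloaded: V_out = V_mid × R4/(R3+R4) = 16.89 × 716/2216 = 5.46 V.

V_out ≈ 5.46 V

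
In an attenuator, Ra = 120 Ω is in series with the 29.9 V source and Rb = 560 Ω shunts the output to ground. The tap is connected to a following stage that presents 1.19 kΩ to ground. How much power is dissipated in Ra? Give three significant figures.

Total resistance from the source is Ra + (Rb‖R_L) = 500.8 Ω, so I = 29.9/500.8 Ω = 59.70 mA.
P = I²·Ra = (59.70 mA)² × 120 Ω = 428 mW.

P ≈ 428 mW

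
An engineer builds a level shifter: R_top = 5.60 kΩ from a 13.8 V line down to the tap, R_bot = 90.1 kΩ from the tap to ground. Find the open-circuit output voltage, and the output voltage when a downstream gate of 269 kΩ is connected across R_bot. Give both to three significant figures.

Open-circuit: V = 13.8 × 90.1/(5.60 + 90.1) = 13.0 V.
With the load, R_bot becomes R_bot‖R_L = 67.49 kΩ, so V = 13.8 × 67.49/73.09 = 12.7 V.

Unloaded: 13.0 V; loaded: 12.7 V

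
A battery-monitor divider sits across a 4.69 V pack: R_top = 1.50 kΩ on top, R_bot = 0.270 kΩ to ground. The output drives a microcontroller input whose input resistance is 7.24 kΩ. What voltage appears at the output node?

V_out ≈ 0.694 V

The load sits in parallel with R_bot: R_bot‖R_L = (270 × 7240) / (270 + 7240) = 260.3 Ω.
V_out = 4.69 × 260.3 / (1500 + 260.3) = 4.69 × 260.3/1760 = 0.694 V.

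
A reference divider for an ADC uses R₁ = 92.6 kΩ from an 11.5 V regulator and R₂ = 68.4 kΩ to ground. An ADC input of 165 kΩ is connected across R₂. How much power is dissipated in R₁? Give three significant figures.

Total resistance from the source is R₁ + (R₂‖R_L) = 141.0 kΩ, so I = 11.5/141.0 kΩ = 0.08159 mA.
P = I²·R₁ = (0.08159 mA)² × 92.6 kΩ = 0.616 mW.

P ≈ 0.616 mW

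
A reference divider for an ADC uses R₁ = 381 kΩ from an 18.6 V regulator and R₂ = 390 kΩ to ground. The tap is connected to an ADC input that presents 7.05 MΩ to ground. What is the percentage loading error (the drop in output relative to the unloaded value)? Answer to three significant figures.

2.66 %

The divider's output (Thévenin) resistance is R₁‖R₂ = 192.7 kΩ.
Fractional drop under load = R_th/(R_th + R_L) = 192.7 / (192.7 + 7050) = 0.02661.
So the output falls by 2.66 %.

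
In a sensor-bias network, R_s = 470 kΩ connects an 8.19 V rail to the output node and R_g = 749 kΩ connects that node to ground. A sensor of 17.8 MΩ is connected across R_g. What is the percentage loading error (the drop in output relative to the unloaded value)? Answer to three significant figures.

The divider's output (Thévenin) resistance is R_s‖R_g = 288.8 kΩ.
Fractional drop under load = R_th/(R_th + R_L) = 288.8 / (288.8 + 17800) = 0.01596.
So the output falls by 1.60 %.

1.60 %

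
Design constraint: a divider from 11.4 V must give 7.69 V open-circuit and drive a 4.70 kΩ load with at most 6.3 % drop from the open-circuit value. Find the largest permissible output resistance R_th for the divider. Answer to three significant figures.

R_th ≤ 316 Ω

Loading drop = R_th/(R_th + R_L) ≤ 0.0630, so R_th ≤ R_L · ε/(1−ε) = 4.70 kΩ × 0.0630/0.9370 = 316 Ω.
(Any R1, R2 with R2/(R1+R2) = 0.675 and R1‖R2 ≤ 316 Ω will meet the spec.)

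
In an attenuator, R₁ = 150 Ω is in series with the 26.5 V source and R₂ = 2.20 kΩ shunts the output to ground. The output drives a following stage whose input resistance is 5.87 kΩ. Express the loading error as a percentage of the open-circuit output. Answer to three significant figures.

The divider's output (Thévenin) resistance is R₁‖R₂ = 140.4 Ω.
Fractional drop under load = R_th/(R_th + R_L) = 140.4 / (140.4 + 5870) = 0.02336.
So the output falls by 2.34 %.

2.34 %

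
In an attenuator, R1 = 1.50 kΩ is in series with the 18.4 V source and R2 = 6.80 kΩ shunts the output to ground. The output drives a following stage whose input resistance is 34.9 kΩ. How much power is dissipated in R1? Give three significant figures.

Total resistance from the source is R1 + (R2‖R_L) = 7.191 kΩ, so I = 18.4/7.191 kΩ = 2.559 mA.
P = I²·R1 = (2.559 mA)² × 1.50 kΩ = 9.82 mW.

P ≈ 9.82 mW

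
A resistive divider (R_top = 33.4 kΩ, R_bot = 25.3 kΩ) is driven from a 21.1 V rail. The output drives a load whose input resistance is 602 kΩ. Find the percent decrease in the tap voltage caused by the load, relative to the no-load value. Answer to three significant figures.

The divider's output (Thévenin) resistance is R_top‖R_bot = 14.40 kΩ.
Fractional drop under load = R_th/(R_th + R_L) = 14.40 / (14.40 + 602) = 0.02335.
So the output falls by 2.34 %.

2.34 %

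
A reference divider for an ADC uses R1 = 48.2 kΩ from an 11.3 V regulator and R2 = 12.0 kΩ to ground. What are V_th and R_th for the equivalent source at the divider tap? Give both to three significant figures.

V_th = 2.25 V, R_th = 9.61 kΩ

V_th is the open-circuit tap voltage: 11.3 × 12.0/(48.2 + 12.0) = 2.25 V.
With the supply zeroed, R1 and R2 appear in parallel from the tap: R_th = R1‖R2 = (48.2 × 12.0)/60.20 = 9.61 kΩ.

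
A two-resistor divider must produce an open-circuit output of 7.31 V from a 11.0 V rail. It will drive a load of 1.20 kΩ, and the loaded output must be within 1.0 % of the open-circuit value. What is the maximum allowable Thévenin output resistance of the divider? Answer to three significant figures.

Loading drop = R_th/(R_th + R_L) ≤ 0.0100, so R_th ≤ R_L · ε/(1−ε) = 1.20 kΩ × 0.0100/0.9900 = 12.1 Ω.
(Any R1, R2 with R2/(R1+R2) = 0.665 and R1‖R2 ≤ 12.1 Ω will meet the spec.)

R_th ≤ 12.1 Ω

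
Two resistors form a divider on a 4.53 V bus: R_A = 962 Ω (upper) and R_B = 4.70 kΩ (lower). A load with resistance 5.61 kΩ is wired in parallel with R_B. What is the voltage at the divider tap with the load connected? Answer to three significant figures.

The load sits in parallel with R_B: R_B‖R_L = (4700 × 5610) / (4700 + 5610) = 2557 Ω.
V_out = 4.53 × 2557 / (962 + 2557) = 4.53 × 2557/3519 = 3.29 V.

V_out ≈ 3.29 V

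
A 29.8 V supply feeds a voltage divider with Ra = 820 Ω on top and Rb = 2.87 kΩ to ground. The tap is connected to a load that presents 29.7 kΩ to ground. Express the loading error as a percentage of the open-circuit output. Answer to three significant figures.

The divider's output (Thévenin) resistance is Ra‖Rb = 637.8 Ω.
Fractional drop under load = R_th/(R_th + R_L) = 637.8 / (637.8 + 29700) = 0.02102.
So the output falls by 2.10 %.

2.10 %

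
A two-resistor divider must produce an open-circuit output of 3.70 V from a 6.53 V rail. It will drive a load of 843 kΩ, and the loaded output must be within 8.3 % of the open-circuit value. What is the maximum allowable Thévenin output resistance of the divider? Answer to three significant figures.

Loading drop = R_th/(R_th + R_L) ≤ 0.0830, so R_th ≤ R_L · ε/(1−ε) = 843 kΩ × 0.0830/0.9170 = 76.3 kΩ.
(Any R1, R2 with R2/(R1+R2) = 0.567 and R1‖R2 ≤ 76.3 kΩ will meet the spec.)

R_th ≤ 76.3 kΩ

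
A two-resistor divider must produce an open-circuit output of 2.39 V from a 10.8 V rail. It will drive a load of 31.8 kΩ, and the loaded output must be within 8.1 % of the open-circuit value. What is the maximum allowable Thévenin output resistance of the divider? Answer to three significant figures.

Loading drop = R_th/(R_th + R_L) ≤ 0.0810, so R_th ≤ R_L · ε/(1−ε) = 31.8 kΩ × 0.0810/0.9190 = 2.80 kΩ.

R_th ≤ 2.80 kΩ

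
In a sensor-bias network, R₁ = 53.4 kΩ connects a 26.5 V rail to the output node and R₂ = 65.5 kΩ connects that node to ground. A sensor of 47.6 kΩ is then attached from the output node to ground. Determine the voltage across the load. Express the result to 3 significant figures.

The load sits in parallel with R₂: R₂‖R_L = (65.5 × 47.6) / (65.5 + 47.6) = 27.57 kΩ.
V_out = 26.5 × 27.57 / (53.4 + 27.57) = 26.5 × 27.57/80.97 = 9.02 V.

V_out ≈ 9.02 V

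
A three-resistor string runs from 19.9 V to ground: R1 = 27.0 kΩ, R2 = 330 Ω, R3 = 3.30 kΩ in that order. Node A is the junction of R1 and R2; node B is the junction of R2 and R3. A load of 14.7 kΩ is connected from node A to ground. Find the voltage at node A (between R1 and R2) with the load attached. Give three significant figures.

Below node A the series string R2+R3 = 3630 Ω sits in parallel with the 14700 Ω load: 2911 Ω.
V_A = 19.9 × 2911/(27000 + 2911) = 1.94 V.

V ≈ 1.94 V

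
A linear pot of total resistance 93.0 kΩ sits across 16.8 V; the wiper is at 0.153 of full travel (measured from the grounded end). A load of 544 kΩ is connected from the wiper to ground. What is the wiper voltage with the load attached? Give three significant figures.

The wiper splits the pot into (1−α)R = 78.77 kΩ above and αR = 14.23 kΩ below.
Lower section ‖ load = 13.87 kΩ.
V_wiper = 16.8 × 13.87/(78.77 + 13.87) = 2.51 V.

V ≈ 2.51 V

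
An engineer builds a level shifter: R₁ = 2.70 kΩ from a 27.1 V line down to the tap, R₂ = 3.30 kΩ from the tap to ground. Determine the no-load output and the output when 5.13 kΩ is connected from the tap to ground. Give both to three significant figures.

Unloaded: 14.9 V; loaded: 11.6 V

Open-circuit: V = 27.1 × 3.30/(2.70 + 3.30) = 14.9 V.
With the load, R₂ becomes R₂‖R_L = 2.008 kΩ, so V = 27.1 × 2.008/4.708 = 11.6 V.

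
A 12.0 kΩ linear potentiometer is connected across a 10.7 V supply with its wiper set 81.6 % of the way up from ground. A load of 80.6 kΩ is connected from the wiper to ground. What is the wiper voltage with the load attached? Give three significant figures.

V ≈ 8.54 V

The wiper splits the pot into (1−α)R = 2.208 kΩ above and αR = 9.792 kΩ below.
Lower section ‖ load = 8.731 kΩ.
V_wiper = 10.7 × 8.731/(2.208 + 8.731) = 8.54 V.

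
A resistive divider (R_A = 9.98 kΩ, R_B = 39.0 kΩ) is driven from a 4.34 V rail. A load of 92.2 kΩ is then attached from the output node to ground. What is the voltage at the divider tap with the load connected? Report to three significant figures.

V_out ≈ 3.18 V

The load sits in parallel with R_B: R_B‖R_L = (39.0 × 92.2) / (39.0 + 92.2) = 27.41 kΩ.
V_out = 4.34 × 27.41 / (9.98 + 27.41) = 4.34 × 27.41/37.39 = 3.18 V.
(Unloaded it would have been 3.46 V.)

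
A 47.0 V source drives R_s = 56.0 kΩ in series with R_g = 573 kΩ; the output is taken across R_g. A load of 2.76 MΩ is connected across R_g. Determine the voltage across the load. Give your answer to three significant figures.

V_out ≈ 42.0 V

The load sits in parallel with R_g: R_g‖R_L = (573 × 2760) / (573 + 2760) = 474.5 kΩ.
V_out = 47.0 × 474.5 / (56.0 + 474.5) = 47.0 × 474.5/530.5 = 42.0 V.
(Unloaded it would have been 42.8 V.)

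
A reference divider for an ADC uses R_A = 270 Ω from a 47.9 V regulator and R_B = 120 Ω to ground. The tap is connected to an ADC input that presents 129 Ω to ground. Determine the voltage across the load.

V_out ≈ 8.96 V

The load sits in parallel with R_B: R_B‖R_L = (120 × 129) / (120 + 129) = 62.17 Ω.
V_out = 47.9 × 62.17 / (270 + 62.17) = 47.9 × 62.17/332.2 = 8.96 V.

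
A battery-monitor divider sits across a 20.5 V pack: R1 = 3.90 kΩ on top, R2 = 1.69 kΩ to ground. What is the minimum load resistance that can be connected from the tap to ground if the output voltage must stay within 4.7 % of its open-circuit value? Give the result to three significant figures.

R_L(min) ≈ 23.9 kΩ

Output resistance R_th = R1‖R2 = (3.90 × 1.69)/5.590 = 1.179 kΩ.
The fractional drop is R_th/(R_th + R_L); requiring this ≤ 0.0470 gives R_L ≥ R_th(1/0.0470 − 1) = 1.179 × 20.28 = 23.9 kΩ.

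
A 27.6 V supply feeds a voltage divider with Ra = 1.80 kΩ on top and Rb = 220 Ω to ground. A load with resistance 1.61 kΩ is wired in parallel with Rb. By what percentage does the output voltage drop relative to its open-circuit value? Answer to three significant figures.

Unloaded V = 27.6 × 220/2020 = 3.0059 V.
Loaded: Rb‖R_L = 193.6 Ω, giving V = 27.6 × 193.6/1994 = 2.6797 V.
Drop = (3.0059 − 2.6797) / 3.0059 = 10.9 %.

10.9 %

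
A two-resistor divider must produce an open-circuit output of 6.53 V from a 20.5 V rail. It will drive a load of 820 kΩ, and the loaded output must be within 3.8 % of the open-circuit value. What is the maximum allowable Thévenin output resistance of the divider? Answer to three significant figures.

R_th ≤ 32.4 kΩ

Loading drop = R_th/(R_th + R_L) ≤ 0.0380, so R_th ≤ R_L · ε/(1−ε) = 820 kΩ × 0.0380/0.9620 = 32.4 kΩ.
(Any R1, R2 with R2/(R1+R2) = 0.319 and R1‖R2 ≤ 32.4 kΩ will meet the spec.)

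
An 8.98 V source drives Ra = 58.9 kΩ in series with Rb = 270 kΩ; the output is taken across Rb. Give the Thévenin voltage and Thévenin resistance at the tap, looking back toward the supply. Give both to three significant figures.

V_th is the open-circuit tap voltage: 8.98 × 270/(58.9 + 270) = 7.37 V.
With the supply zeroed, Ra and Rb appear in parallel from the tap: R_th = Ra‖Rb = (58.9 × 270)/328.9 = 48.4 kΩ.

V_th = 7.37 V, R_th = 48.4 kΩ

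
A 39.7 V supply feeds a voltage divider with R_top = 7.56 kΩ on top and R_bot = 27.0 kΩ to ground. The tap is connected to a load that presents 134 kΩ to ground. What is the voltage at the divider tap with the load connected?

V_out ≈ 29.7 V

The load sits in parallel with R_bot: R_bot‖R_L = (27.0 × 134) / (27.0 + 134) = 22.47 kΩ.
V_out = 39.7 × 22.47 / (7.56 + 22.47) = 39.7 × 22.47/30.03 = 29.7 V.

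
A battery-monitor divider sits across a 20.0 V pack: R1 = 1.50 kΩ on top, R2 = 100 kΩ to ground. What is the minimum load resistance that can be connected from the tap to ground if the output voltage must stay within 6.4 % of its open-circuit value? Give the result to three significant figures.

R_L(min) ≈ 21.6 kΩ

Output resistance R_th = R1‖R2 = (1.50 × 100)/101.5 = 1.478 kΩ.
The fractional drop is R_th/(R_th + R_L); requiring this ≤ 0.0640 gives R_L ≥ R_th(1/0.0640 − 1) = 1.478 × 14.62 = 21.6 kΩ.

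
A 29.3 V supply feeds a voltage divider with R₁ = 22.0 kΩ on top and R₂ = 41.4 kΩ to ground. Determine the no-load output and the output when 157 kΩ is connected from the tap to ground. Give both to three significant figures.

Unloaded: 19.1 V; loaded: 17.5 V

Open-circuit: V = 29.3 × 41.4/(22.0 + 41.4) = 19.1 V.
With the load, R₂ becomes R₂‖R_L = 32.76 kΩ, so V = 29.3 × 32.76/54.76 = 17.5 V.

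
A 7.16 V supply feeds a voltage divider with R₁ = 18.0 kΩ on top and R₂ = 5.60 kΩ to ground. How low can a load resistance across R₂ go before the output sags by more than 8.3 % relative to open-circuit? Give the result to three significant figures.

Output resistance R_th = R₁‖R₂ = (18.0 × 5.60)/23.60 = 4.271 kΩ.
The fractional drop is R_th/(R_th + R_L); requiring this ≤ 0.0830 gives R_L ≥ R_th(1/0.0830 − 1) = 4.271 × 11.05 = 47.2 kΩ.

R_L(min) ≈ 47.2 kΩ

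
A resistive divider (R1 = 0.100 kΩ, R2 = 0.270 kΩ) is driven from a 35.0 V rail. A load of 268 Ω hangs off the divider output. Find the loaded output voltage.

The load sits in parallel with R2: R2‖R_L = (270 × 268) / (270 + 268) = 134.5 Ω.
V_out = 35.0 × 134.5 / (100 + 134.5) = 35.0 × 134.5/234.5 = 20.1 V.

V_out ≈ 20.1 V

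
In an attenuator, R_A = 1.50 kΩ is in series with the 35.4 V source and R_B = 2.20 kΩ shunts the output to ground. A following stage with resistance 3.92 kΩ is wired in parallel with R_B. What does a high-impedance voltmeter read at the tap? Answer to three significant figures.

V_out ≈ 17.1 V

The load sits in parallel with R_B: R_B‖R_L = (2.20 × 3.92) / (2.20 + 3.92) = 1.409 kΩ.
V_out = 35.4 × 1.409 / (1.50 + 1.409) = 35.4 × 1.409/2.909 = 17.1 V.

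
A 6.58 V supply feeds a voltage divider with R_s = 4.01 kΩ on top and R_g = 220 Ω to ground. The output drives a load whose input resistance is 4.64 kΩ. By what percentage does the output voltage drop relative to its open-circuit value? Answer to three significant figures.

4.30 %

The divider's output (Thévenin) resistance is R_s‖R_g = 208.6 Ω.
Fractional drop under load = R_th/(R_th + R_L) = 208.6 / (208.6 + 4640) = 0.04301.
So the output falls by 4.30 %.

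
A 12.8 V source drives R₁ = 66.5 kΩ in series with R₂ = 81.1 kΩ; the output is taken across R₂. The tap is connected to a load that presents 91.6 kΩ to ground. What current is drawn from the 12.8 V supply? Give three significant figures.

R₂‖R_L = 43.02 kΩ, so the source sees R₁ + R₂‖R_L = 109.5 kΩ.
I = 12.8 V / 109.5 kΩ = 0.117 mA.

I ≈ 0.117 mA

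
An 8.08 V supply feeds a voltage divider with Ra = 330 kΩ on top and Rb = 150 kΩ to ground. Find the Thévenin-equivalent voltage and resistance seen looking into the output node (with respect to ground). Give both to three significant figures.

V_th = 2.52 V, R_th = 103 kΩ

V_th is the open-circuit tap voltage: 8.08 × 150/(330 + 150) = 2.52 V.
With the supply zeroed, Ra and Rb appear in parallel from the tap: R_th = Ra‖Rb = (330 × 150)/480.0 = 103 kΩ.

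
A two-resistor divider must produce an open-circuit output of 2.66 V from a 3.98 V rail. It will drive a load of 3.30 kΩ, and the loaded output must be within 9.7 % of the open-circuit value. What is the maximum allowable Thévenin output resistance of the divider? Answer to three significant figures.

Loading drop = R_th/(R_th + R_L) ≤ 0.0970, so R_th ≤ R_L · ε/(1−ε) = 3.30 kΩ × 0.0970/0.9030 = 354 Ω.

R_th ≤ 354 Ω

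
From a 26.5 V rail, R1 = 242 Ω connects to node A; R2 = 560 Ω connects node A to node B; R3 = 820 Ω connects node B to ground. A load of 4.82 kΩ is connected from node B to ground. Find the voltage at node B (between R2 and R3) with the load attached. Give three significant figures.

At node B, R3 is in parallel with the load: R3‖R_L = 700.8 Ω.
Below node A the resistance is R2 + (R3‖R_L) = 1261 Ω, so V_A = 26.5 × 1261/1503 = 22.23 V.
Then V_B = V_A × (R3‖R_L)/(R2 + R3‖R_L) = 22.23 × 700.8/1261 = 12.4 V.

V ≈ 12.4 V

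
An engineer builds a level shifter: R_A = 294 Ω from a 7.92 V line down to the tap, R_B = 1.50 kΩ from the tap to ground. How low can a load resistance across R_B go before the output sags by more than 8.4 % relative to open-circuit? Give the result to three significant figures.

R_L(min) ≈ 2.68 kΩ

Output resistance R_th = R_A‖R_B = (294 × 1500)/1794 = 245.8 Ω.
The fractional drop is R_th/(R_th + R_L); requiring this ≤ 0.0840 gives R_L ≥ R_th(1/0.0840 − 1) = 245.8 × 10.90 = 2.68 kΩ.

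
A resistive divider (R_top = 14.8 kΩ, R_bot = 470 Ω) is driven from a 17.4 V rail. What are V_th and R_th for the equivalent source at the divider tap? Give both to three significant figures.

V_th is the open-circuit tap voltage: 17.4 × 470/(14800 + 470) = 0.536 V.
With the supply zeroed, R_top and R_bot appear in parallel from the tap: R_th = R_top‖R_bot = (14800 × 470)/15270 = 456 Ω.

V_th = 0.536 V, R_th = 456 Ω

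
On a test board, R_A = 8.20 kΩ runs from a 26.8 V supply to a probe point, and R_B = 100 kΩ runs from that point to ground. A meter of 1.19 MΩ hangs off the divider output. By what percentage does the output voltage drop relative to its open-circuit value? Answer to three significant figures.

0.633 %

The divider's output (Thévenin) resistance is R_A‖R_B = 7.579 kΩ.
Fractional drop under load = R_th/(R_th + R_L) = 7.579 / (7.579 + 1190) = 0.006328.
So the output falls by 0.633 %.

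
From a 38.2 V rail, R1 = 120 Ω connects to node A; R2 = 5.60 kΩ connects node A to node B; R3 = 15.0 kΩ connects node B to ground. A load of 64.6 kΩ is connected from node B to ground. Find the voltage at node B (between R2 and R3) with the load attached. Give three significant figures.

V ≈ 26.0 V

At node B, R3 is in parallel with the load: R3‖R_L = 12170 Ω.
Below node A the resistance is R2 + (R3‖R_L) = 17770 Ω, so V_A = 38.2 × 17770/17890 = 37.94 V.
Then V_B = V_A × (R3‖R_L)/(R2 + R3‖R_L) = 37.94 × 12170/17770 = 26.0 V.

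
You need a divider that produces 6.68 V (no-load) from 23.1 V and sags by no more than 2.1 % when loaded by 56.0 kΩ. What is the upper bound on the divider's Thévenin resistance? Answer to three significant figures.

Loading drop = R_th/(R_th + R_L) ≤ 0.0210, so R_th ≤ R_L · ε/(1−ε) = 56.0 kΩ × 0.0210/0.9790 = 1.20 kΩ.

R_th ≤ 1.20 kΩ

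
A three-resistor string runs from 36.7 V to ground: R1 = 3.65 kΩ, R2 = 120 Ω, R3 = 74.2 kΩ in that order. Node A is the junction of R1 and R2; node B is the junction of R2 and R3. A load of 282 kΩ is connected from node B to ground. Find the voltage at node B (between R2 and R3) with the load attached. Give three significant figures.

V ≈ 34.5 V

At node B, R3 is in parallel with the load: R3‖R_L = 58740 Ω.
Below node A the resistance is R2 + (R3‖R_L) = 58860 Ω, so V_A = 36.7 × 58860/62510 = 34.56 V.
Then V_B = V_A × (R3‖R_L)/(R2 + R3‖R_L) = 34.56 × 58740/58860 = 34.5 V.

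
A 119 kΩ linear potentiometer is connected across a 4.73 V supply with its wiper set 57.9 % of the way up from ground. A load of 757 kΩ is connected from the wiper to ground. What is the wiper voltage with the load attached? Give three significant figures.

V ≈ 2.64 V

The wiper splits the pot into (1−α)R = 50.10 kΩ above and αR = 68.90 kΩ below.
Lower section ‖ load = 63.15 kΩ.
V_wiper = 4.73 × 63.15/(50.10 + 63.15) = 2.64 V.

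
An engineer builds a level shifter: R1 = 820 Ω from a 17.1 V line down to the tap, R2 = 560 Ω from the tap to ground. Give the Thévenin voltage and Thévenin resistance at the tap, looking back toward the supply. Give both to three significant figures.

V_th = 6.94 V, R_th = 333 Ω

V_th is the open-circuit tap voltage: 17.1 × 560/(820 + 560) = 6.94 V.
With the supply zeroed, R1 and R2 appear in parallel from the tap: R_th = R1‖R2 = (820 × 560)/1380 = 333 Ω.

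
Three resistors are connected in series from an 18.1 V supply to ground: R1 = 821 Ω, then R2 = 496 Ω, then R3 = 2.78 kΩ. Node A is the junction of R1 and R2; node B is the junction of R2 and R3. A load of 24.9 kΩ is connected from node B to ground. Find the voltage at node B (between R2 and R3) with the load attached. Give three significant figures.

At node B, R3 is in parallel with the load: R3‖R_L = 2501 Ω.
Below node A the resistance is R2 + (R3‖R_L) = 2997 Ω, so V_A = 18.1 × 2997/3818 = 14.21 V.
Then V_B = V_A × (R3‖R_L)/(R2 + R3‖R_L) = 14.21 × 2501/2997 = 11.9 V.

V ≈ 11.9 V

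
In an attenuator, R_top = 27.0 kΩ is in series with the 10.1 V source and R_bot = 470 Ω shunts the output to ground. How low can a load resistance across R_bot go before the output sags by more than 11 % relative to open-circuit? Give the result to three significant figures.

R_L(min) ≈ 3.74 kΩ

Output resistance R_th = R_top‖R_bot = (27000 × 470)/27470 = 462.0 Ω.
The fractional drop is R_th/(R_th + R_L); requiring this ≤ 0.110 gives R_L ≥ R_th(1/0.110 − 1) = 462.0 × 8.091 = 3.74 kΩ.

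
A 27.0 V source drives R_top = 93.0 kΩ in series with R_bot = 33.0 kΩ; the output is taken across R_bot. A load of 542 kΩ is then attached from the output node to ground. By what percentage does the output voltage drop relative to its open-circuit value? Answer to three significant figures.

4.30 %

The divider's output (Thévenin) resistance is R_top‖R_bot = 24.36 kΩ.
Fractional drop under load = R_th/(R_th + R_L) = 24.36 / (24.36 + 542) = 0.04301.
So the output falls by 4.30 %.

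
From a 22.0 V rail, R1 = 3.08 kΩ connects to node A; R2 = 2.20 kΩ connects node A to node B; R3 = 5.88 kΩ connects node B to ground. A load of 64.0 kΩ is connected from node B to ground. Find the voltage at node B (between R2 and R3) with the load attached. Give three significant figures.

At node B, R3 is in parallel with the load: R3‖R_L = 5.385 kΩ.
Below node A the resistance is R2 + (R3‖R_L) = 7.585 kΩ, so V_A = 22.0 × 7.585/10.67 = 15.65 V.
Then V_B = V_A × (R3‖R_L)/(R2 + R3‖R_L) = 15.65 × 5.385/7.585 = 11.1 V.

V ≈ 11.1 V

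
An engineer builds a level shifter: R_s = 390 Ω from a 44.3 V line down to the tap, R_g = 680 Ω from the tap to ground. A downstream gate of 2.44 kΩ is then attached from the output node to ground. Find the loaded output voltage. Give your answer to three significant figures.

The load sits in parallel with R_g: R_g‖R_L = (680 × 2440) / (680 + 2440) = 531.8 Ω.
V_out = 44.3 × 531.8 / (390 + 531.8) = 44.3 × 531.8/921.8 = 25.6 V.

V_out ≈ 25.6 V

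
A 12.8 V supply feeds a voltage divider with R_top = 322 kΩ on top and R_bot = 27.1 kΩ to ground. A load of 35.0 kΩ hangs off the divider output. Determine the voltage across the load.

The load sits in parallel with R_bot: R_bot‖R_L = (27.1 × 35.0) / (27.1 + 35.0) = 15.27 kΩ.
V_out = 12.8 × 15.27 / (322 + 15.27) = 12.8 × 15.27/337.3 = 0.580 V.
(Unloaded it would have been 0.994 V.)

V_out ≈ 0.580 V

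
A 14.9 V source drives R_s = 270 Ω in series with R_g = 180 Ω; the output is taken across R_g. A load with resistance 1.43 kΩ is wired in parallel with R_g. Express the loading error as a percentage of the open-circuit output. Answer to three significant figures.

The divider's output (Thévenin) resistance is R_s‖R_g = 108.0 Ω.
Fractional drop under load = R_th/(R_th + R_L) = 108.0 / (108.0 + 1430) = 0.07022.
So the output falls by 7.02 %.

7.02 %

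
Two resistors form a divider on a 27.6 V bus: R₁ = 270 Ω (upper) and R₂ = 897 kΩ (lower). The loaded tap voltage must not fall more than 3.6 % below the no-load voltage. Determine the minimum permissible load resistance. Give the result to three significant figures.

Output resistance R_th = R₁‖R₂ = (270 × 897000)/897300 = 269.9 Ω.
The fractional drop is R_th/(R_th + R_L); requiring this ≤ 0.0360 gives R_L ≥ R_th(1/0.0360 − 1) = 269.9 × 26.78 = 7.23 kΩ.

R_L(min) ≈ 7.23 kΩ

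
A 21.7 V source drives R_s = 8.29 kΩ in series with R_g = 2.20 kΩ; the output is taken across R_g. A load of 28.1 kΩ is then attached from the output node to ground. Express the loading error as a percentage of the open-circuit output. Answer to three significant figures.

5.83 %

The divider's output (Thévenin) resistance is R_s‖R_g = 1.739 kΩ.
Fractional drop under load = R_th/(R_th + R_L) = 1.739 / (1.739 + 28.1) = 0.05827.
So the output falls by 5.83 %.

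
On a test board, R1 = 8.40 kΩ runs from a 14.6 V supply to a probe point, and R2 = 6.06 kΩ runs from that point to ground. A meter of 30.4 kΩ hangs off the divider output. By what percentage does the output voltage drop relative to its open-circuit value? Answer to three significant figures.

The divider's output (Thévenin) resistance is R1‖R2 = 3.520 kΩ.
Fractional drop under load = R_th/(R_th + R_L) = 3.520 / (3.520 + 30.4) = 0.1038.
So the output falls by 10.4 %.

10.4 %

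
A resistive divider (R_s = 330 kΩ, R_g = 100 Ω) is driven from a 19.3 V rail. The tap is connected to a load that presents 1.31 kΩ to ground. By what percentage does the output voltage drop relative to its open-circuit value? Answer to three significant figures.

7.09 %

The divider's output (Thévenin) resistance is R_s‖R_g = 99.97 Ω.
Fractional drop under load = R_th/(R_th + R_L) = 99.97 / (99.97 + 1310) = 0.07090.
So the output falls by 7.09 %.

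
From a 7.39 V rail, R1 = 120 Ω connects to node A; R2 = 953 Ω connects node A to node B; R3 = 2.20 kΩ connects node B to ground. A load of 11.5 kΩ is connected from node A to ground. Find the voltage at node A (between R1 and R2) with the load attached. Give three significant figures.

Below node A the series string R2+R3 = 3153 Ω sits in parallel with the 11500 Ω load: 2475 Ω.
V_A = 7.39 × 2475/(120 + 2475) = 7.05 V.

V ≈ 7.05 V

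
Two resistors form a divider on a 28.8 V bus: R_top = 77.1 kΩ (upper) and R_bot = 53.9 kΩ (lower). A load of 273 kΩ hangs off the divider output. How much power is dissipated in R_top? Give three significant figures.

P ≈ 4.29 mW

Total resistance from the source is R_top + (R_bot‖R_L) = 122.1 kΩ, so I = 28.8/122.1 kΩ = 0.2358 mA.
P = I²·R_top = (0.2358 mA)² × 77.1 kΩ = 4.29 mW.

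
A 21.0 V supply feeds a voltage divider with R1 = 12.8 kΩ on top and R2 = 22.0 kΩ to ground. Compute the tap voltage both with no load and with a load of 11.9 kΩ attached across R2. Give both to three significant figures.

Open-circuit: V = 21.0 × 22.0/(12.8 + 22.0) = 13.3 V.
With the load, R2 becomes R2‖R_L = 7.723 kΩ, so V = 21.0 × 7.723/20.52 = 7.90 V.

Unloaded: 13.3 V; loaded: 7.90 V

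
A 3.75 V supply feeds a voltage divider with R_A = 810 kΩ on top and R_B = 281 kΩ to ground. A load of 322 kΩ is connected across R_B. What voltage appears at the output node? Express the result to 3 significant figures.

The load sits in parallel with R_B: R_B‖R_L = (281 × 322) / (281 + 322) = 150.1 kΩ.
V_out = 3.75 × 150.1 / (810 + 150.1) = 3.75 × 150.1/960.1 = 0.586 V.

V_out ≈ 0.586 V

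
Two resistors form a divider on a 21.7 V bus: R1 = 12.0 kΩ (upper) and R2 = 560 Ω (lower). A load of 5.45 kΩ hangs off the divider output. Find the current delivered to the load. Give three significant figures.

I_L ≈ 0.162 mA

R2‖R_L = 507.8 Ω; V_out = 21.7 × 507.8/12510 = 0.8810 V.
I_L = V_out / R_L = 0.8810 / 5.45 kΩ = 0.162 mA.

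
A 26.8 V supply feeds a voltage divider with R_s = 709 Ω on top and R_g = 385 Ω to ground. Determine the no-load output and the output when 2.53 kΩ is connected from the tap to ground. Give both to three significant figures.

Open-circuit: V = 26.8 × 385/(709 + 385) = 9.43 V.
With the load, R_g becomes R_g‖R_L = 334.2 Ω, so V = 26.8 × 334.2/1043 = 8.58 V.

Unloaded: 9.43 V; loaded: 8.58 V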